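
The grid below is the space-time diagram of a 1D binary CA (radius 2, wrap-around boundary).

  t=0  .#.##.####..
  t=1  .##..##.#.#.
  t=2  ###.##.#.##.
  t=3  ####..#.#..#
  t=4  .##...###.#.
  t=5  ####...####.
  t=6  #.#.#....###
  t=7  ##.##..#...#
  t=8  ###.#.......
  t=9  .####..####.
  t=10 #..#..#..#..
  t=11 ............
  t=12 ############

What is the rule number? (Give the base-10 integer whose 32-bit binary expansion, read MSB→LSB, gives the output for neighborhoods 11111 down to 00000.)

  [31] ##### => #  t=3,i=1
  [30] ####. => #  t=0,i=8
  [29] ###.# => #  t=2,i=2
  [28] ###.. => .  t=0,i=9
  [27] ##.## => #  t=0,i=5
  [26] ##.#. => #  t=1,i=7
  [25] ##..# => .  t=1,i=3
  [24] ##... => #  t=0,i=10
  [23] #.### => #  t=0,i=6
  [22] #.##. => .  t=0,i=3
  [21] #.#.# => .  t=1,i=8
  [20] #.#.. => #  t=1,i=10
  [19] #..## => #  t=1,i=0
  [18] #..#. => .  t=3,i=5
  [17] #...# => .  t=0,i=11
  [16] #.... => .  t=6,i=6
  [15] .#### => .  t=0,i=7
  [14] .###. => #  t=2,i=1
  [13] .##.# => .  t=0,i=4
  [12] .##.. => #  t=1,i=2
  [11] .#.## => #  t=0,i=2
  [10] .#.#. => #  t=1,i=9
  [9] .#..# => .  t=1,i=11
  [8] .#... => .  t=6,i=5
  [7] ..### => .  t=3,i=11
  [6] ..##. => #  t=1,i=1
  [5] ..#.# => #  t=0,i=1
  [4] ..#.. => .  t=7,i=7
  [3] ...## => .  t=4,i=5
  [2] ...#. => .  t=0,i=0
  [1] ....# => #  t=6,i=7
  [0] ..... => #  t=8,i=7
  bits 11101101100110000101110001100011 = 3986185315

3986185315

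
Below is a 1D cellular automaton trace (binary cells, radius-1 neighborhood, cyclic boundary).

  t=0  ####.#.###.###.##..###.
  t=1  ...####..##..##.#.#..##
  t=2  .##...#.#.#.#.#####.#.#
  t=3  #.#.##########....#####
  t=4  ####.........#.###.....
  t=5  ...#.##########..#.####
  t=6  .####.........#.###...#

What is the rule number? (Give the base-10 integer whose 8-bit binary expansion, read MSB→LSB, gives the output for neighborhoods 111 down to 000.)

  [7] ### => .  t=0,i=1
  [6] ##. => #  t=0,i=3
  [5] #.# => #  t=0,i=4
  [4] #.. => .  t=0,i=17
  [3] .## => .  t=0,i=0
  [2] .#. => #  t=0,i=5
  [1] ..# => #  t=0,i=18
  [0] ... => #  t=1,i=1
  bits 01100111 = 103

103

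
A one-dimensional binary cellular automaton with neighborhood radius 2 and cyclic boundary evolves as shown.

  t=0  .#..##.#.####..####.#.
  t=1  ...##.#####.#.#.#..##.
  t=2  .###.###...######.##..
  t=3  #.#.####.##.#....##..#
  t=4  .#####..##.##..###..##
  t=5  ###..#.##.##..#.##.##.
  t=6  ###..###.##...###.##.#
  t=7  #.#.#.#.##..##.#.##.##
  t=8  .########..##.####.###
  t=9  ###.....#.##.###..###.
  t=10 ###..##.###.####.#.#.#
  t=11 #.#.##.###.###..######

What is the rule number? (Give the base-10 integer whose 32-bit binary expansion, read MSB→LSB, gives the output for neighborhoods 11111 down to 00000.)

486198379

  [31] ##### => .  t=1,i=8
  [30] ####. => .  t=0,i=11
  [29] ###.# => .  t=0,i=18
  [28] ###.. => #  t=0,i=12
  [27] ##.## => #  t=1,i=5
  [26] ##.#. => #  t=0,i=6
  [25] ##..# => .  t=0,i=13
  [24] ##... => .  t=1,i=21
  [23] #.### => #  t=0,i=9
  [22] #.##. => #  t=2,i=18
  [21] #.#.# => #  t=0,i=7
  [20] #.#.. => #  t=0,i=20
  [19] #..## => #  t=0,i=3
  [18] #..#. => .  t=0,i=0
  [17] #...# => #  t=2,i=9
  [16] #.... => .  t=1,i=0
  [15] .#### => #  t=0,i=10
  [14] .###. => #  t=2,i=2
  [13] .##.# => .  t=0,i=5
  [12] .##.. => .  t=1,i=20
  [11] .#.## => #  t=0,i=8
  [10] .#.#. => #  t=1,i=13
  [9] .#..# => .  t=0,i=2
  [8] .#... => .  t=3,i=13
  [7] ..### => .  t=0,i=15
  [6] ..##. => #  t=0,i=4
  [5] ..#.# => #  t=5,i=5
  [4] ..#.. => .  t=0,i=1
  [3] ...## => #  t=1,i=2
  [2] ...#. => .  t=9,i=7
  [1] ....# => #  t=1,i=1
  [0] ..... => #  t=9,i=5
  bits 00011100111110101100110001101011 = 486198379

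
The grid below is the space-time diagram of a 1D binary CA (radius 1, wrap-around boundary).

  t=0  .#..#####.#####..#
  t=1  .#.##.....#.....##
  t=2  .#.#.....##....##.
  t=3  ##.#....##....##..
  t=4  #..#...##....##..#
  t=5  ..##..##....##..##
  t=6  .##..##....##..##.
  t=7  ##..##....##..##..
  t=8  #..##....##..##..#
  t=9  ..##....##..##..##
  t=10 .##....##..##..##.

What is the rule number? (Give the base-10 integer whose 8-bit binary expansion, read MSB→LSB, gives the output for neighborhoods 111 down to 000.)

  [7] ### => .  t=0,i=5
  [6] ##. => .  t=0,i=8
  [5] #.# => .  t=0,i=0
  [4] #.. => .  t=0,i=2
  [3] .## => #  t=0,i=4
  [2] .#. => #  t=0,i=1
  [1] ..# => #  t=0,i=3
  [0] ... => .  t=1,i=6
  bits 00001110 = 14

14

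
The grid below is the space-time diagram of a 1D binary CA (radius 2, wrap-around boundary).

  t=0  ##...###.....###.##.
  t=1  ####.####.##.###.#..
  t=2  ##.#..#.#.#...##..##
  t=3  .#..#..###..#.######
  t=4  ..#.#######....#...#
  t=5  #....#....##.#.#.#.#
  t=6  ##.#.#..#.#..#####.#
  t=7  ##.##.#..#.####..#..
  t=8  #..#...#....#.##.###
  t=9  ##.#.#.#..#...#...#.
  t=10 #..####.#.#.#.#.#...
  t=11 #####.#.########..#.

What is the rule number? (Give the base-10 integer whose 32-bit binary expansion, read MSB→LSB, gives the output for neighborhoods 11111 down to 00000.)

862639827

  #####|.  b31=0 t=3,i=16
  ####.|.  b30=0 t=1,i=2
  ###.#|#  b29=1 t=0,i=15
  ###..|#  b28=1 t=0,i=7
  ##.##|.  b27=0 t=0,i=16
  ##.#.|.  b26=0 t=1,i=16
  ##..#|#  b25=1 t=2,i=16
  ##...|#  b24=1 t=0,i=2
  #.###|.  b23=0 t=1,i=5
  #.##.|#  b22=1 t=0,i=0
  #.#.#|#  b21=1 t=2,i=8
  #.#..|.  b20=0 t=1,i=17
  #..##|#  b19=1 t=1,i=19
  #..#.|.  b18=0 t=2,i=5
  #...#|#  b17=1 t=0,i=3
  #....|.  b16=0 t=0,i=9
  .####|#  b15=1 t=1,i=1
  .###.|#  b14=1 t=0,i=6
  .##.#|.  b13=0 t=0,i=18
  .##..|#  b12=1 t=0,i=1
  .#.##|.  b11=0 t=3,i=13
  .#.#.|#  b10=1 t=2,i=7
  .#..#|#  b9=1 t=1,i=18
  .#...|.  b8=0 t=2,i=11
  ..###|#  b7=1 t=0,i=5
  ..##.|#  b6=1 t=2,i=14
  ..#.#|.  b5=0 t=2,i=6
  ..#..|#  b4=1 t=3,i=4
  ...##|.  b3=0 t=0,i=4
  ...#.|.  b2=0 t=4,i=14
  ....#|#  b1=1 t=0,i=11
  .....|#  b0=1 t=0,i=10
  bits 00110011011010101101011011010011 = 862639827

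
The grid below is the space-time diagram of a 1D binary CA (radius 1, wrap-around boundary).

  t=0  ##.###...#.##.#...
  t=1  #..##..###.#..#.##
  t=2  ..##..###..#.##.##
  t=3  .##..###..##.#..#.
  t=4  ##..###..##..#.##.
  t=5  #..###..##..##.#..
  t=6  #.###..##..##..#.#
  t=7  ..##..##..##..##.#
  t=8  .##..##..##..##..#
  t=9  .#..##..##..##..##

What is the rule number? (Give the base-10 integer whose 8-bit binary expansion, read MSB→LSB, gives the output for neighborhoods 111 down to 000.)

  ###|#  b7=1 t=0,i=4
  ##.|.  b6=0 t=0,i=1
  #.#|.  b5=0 t=0,i=2
  #..|.  b4=0 t=0,i=6
  .##|#  b3=1 t=0,i=0
  .#.|#  b2=1 t=0,i=9
  ..#|#  b1=1 t=0,i=8
  ...|#  b0=1 t=0,i=7
  bits 10001111 = 143

143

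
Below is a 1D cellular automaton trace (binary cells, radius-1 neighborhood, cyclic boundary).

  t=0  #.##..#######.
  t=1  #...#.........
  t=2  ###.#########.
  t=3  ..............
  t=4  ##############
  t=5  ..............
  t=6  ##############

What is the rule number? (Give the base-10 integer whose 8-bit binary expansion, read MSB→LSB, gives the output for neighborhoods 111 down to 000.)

21

  nb ###: next=.  (t=0,i=7, bit7=0)
  nb ##.: next=.  (t=0,i=3, bit6=0)
  nb #.#: next=.  (t=0,i=1, bit5=0)
  nb #..: next=#  (t=0,i=4, bit4=1)
  nb .##: next=.  (t=0,i=2, bit3=0)
  nb .#.: next=#  (t=0,i=0, bit2=1)
  nb ..#: next=.  (t=0,i=5, bit1=0)
  nb ...: next=#  (t=1,i=2, bit0=1)
  bits 00010101 = 21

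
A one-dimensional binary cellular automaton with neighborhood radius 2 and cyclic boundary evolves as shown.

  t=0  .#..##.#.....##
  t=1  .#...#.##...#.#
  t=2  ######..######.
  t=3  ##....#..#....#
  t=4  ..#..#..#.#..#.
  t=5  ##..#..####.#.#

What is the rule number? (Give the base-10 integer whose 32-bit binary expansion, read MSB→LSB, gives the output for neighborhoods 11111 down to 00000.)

194426156

  [31] ##### => .  t=2,i=2
  [30] ####. => .  t=2,i=4
  [29] ###.# => .  t=2,i=13
  [28] ###.. => .  t=2,i=5
  [27] ##.## => #  t=2,i=14
  [26] ##.#. => .  t=0,i=0
  [25] ##..# => #  t=2,i=6
  [24] ##... => #  t=1,i=9
  [23] #.### => #  t=2,i=0
  [22] #.##. => .  t=1,i=7
  [21] #.#.# => .  t=1,i=14
  [20] #.#.. => #  t=0,i=1
  [19] #..## => .  t=0,i=3
  [18] #..#. => #  t=3,i=8
  [17] #...# => #  t=1,i=3
  [16] #.... => .  t=0,i=9
  [15] .#### => #  t=2,i=1
  [14] .###. => .  t=3,i=0
  [13] .##.# => #  t=0,i=5
  [12] .##.. => #  t=1,i=8
  [11] .#.## => .  t=1,i=6
  [10] .#.#. => #  t=1,i=0
  [9] .#..# => .  t=0,i=2
  [8] .#... => #  t=0,i=8
  [7] ..### => .  t=2,i=8
  [6] ..##. => .  t=0,i=4
  [5] ..#.# => #  t=1,i=5
  [4] ..#.. => .  t=3,i=6
  [3] ...## => #  t=0,i=12
  [2] ...#. => #  t=1,i=4
  [1] ....# => .  t=0,i=11
  [0] ..... => .  t=0,i=10
  bits 00001011100101101011010100101100 = 194426156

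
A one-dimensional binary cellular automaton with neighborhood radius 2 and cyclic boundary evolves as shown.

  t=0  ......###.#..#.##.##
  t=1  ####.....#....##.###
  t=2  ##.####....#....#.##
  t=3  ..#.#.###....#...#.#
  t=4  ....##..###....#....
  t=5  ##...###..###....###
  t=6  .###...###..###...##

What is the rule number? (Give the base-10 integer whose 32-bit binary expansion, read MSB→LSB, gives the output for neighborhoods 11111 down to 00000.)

  ##### -> #   bit 31 = 1  t=1,i=0
  ####. -> .   bit 30 = 0  t=1,i=2
  ###.# -> .   bit 29 = 0  t=0,i=8
  ###.. -> #   bit 28 = 1  t=1,i=3
  ##.## -> #   bit 27 = 1  t=0,i=17
  ##.#. -> #   bit 26 = 1  t=0,i=9
  ##..# -> #   bit 25 = 1  t=4,i=6
  ##... -> #   bit 24 = 1  t=0,i=0
  #.### -> .   bit 23 = 0  t=1,i=17
  #.##. -> #   bit 22 = 1  t=0,i=15
  #.#.# -> #   bit 21 = 1  t=3,i=4
  #.#.. -> .   bit 20 = 0  t=0,i=10
  #..## -> #   bit 19 = 1  t=4,i=7
  #..#. -> .   bit 18 = 0  t=0,i=12
  #...# -> #   bit 17 = 1  t=3,i=15
  #.... -> #   bit 16 = 1  t=0,i=1
  .#### -> #   bit 15 = 1  t=1,i=18
  .###. -> .   bit 14 = 0  t=0,i=7
  .##.# -> .   bit 13 = 0  t=0,i=16
  .##.. -> #   bit 12 = 1  t=0,i=19
  .#.## -> #   bit 11 = 1  t=0,i=14
  .#.#. -> .   bit 10 = 0  t=3,i=3
  .#..# -> .   bit 9 = 0  t=0,i=11
  .#... -> .   bit 8 = 0  t=1,i=10
  ..### -> .   bit 7 = 0  t=0,i=6
  ..##. -> .   bit 6 = 0  t=1,i=14
  ..#.# -> .   bit 5 = 0  t=0,i=13
  ..#.. -> .   bit 4 = 0  t=1,i=9
  ...## -> .   bit 3 = 0  t=0,i=5
  ...#. -> .   bit 2 = 0  t=1,i=8
  ....# -> .   bit 1 = 0  t=0,i=4
  ..... -> #   bit 0 = 1  t=0,i=2
  bits 10011111011010111001100000000001 = 2674628609

2674628609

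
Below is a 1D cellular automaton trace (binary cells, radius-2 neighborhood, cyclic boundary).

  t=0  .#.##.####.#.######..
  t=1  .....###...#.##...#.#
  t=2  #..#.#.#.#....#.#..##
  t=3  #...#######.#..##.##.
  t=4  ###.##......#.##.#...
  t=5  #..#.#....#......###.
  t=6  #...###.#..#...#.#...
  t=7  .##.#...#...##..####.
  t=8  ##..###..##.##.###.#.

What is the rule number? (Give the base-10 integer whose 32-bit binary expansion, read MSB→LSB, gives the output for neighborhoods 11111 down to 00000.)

414881218

  ##### -> .   bit 31 = 0  t=0,i=15
  ####. -> .   bit 30 = 0  t=0,i=8
  ###.# -> .   bit 29 = 0  t=0,i=9
  ###.. -> #   bit 28 = 1  t=0,i=18
  ##.## -> #   bit 27 = 1  t=0,i=5
  ##.#. -> .   bit 26 = 0  t=0,i=10
  ##..# -> .   bit 25 = 0  t=2,i=1
  ##... -> .   bit 24 = 0  t=0,i=19
  #.### -> #   bit 23 = 1  t=0,i=6
  #.##. -> .   bit 22 = 0  t=0,i=3
  #.#.# -> #   bit 21 = 1  t=0,i=11
  #.#.. -> #   bit 20 = 1  t=1,i=20
  #..## -> #   bit 19 = 1  t=2,i=18
  #..#. -> .   bit 18 = 0  t=2,i=2
  #...# -> #   bit 17 = 1  t=0,i=20
  #.... -> .   bit 16 = 0  t=1,i=1
  .#### -> #   bit 15 = 1  t=0,i=7
  .###. -> .   bit 14 = 0  t=1,i=6
  .##.# -> .   bit 13 = 0  t=0,i=4
  .##.. -> #   bit 12 = 1  t=1,i=14
  .#.## -> .   bit 11 = 0  t=0,i=2
  .#.#. -> #   bit 10 = 1  t=1,i=19
  .#..# -> .   bit 9 = 0  t=2,i=17
  .#... -> #   bit 8 = 1  t=1,i=0
  ..### -> #   bit 7 = 1  t=1,i=5
  ..##. -> #   bit 6 = 1  t=3,i=15
  ..#.# -> .   bit 5 = 0  t=0,i=1
  ..#.. -> .   bit 4 = 0  t=5,i=10
  ...## -> .   bit 3 = 0  t=1,i=4
  ...#. -> .   bit 2 = 0  t=0,i=0
  ....# -> #   bit 1 = 1  t=1,i=3
  ..... -> .   bit 0 = 0  t=1,i=2
  bits 00011000101110101001010111000010 = 414881218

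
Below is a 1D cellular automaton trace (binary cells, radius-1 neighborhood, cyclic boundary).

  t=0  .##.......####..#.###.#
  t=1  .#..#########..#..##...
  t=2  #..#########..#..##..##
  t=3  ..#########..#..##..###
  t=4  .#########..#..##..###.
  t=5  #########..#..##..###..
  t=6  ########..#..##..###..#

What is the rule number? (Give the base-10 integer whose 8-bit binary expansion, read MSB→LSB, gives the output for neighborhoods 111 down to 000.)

  [7] ### => #  t=0,i=11
  [6] ##. => .  t=0,i=2
  [5] #.# => .  t=0,i=0
  [4] #.. => .  t=0,i=3
  [3] .## => #  t=0,i=1
  [2] .#. => .  t=0,i=16
  [1] ..# => #  t=0,i=9
  [0] ... => #  t=0,i=4
  bits 10001011 = 139

139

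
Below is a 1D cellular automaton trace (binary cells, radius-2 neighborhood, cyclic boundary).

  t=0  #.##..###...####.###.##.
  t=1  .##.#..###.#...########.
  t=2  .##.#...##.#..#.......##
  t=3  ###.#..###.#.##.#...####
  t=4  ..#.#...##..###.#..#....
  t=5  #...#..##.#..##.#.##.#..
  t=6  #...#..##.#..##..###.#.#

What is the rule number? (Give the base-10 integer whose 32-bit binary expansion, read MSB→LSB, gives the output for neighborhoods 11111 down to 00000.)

1003841626

  nb #####: next=.  (t=1,i=17, bit31=0)
  nb ####.: next=.  (t=0,i=14, bit30=0)
  nb ###.#: next=#  (t=0,i=15, bit29=1)
  nb ###..: next=#  (t=0,i=8, bit28=1)
  nb ##.##: next=#  (t=0,i=16, bit27=1)
  nb ##.#.: next=.  (t=0,i=23, bit26=0)
  nb ##..#: next=#  (t=0,i=4, bit25=1)
  nb ##...: next=#  (t=0,i=9, bit24=1)
  nb #.###: next=#  (t=0,i=17, bit23=1)
  nb #.##.: next=#  (t=0,i=2, bit22=1)
  nb #.#.#: next=.  (t=0,i=0, bit21=0)
  nb #.#..: next=#  (t=1,i=4, bit20=1)
  nb #..##: next=.  (t=0,i=5, bit19=0)
  nb #..#.: next=#  (t=2,i=13, bit18=1)
  nb #...#: next=.  (t=0,i=10, bit17=0)
  nb #....: next=#  (t=2,i=16, bit16=1)
  nb .####: next=.  (t=0,i=13, bit15=0)
  nb .###.: next=#  (t=0,i=7, bit14=1)
  nb .##.#: next=#  (t=0,i=22, bit13=1)
  nb .##..: next=.  (t=0,i=3, bit12=0)
  nb .#.##: next=#  (t=0,i=1, bit11=1)
  nb .#.#.: next=.  (t=4,i=3, bit10=0)
  nb .#..#: next=.  (t=1,i=5, bit9=0)
  nb .#...: next=.  (t=1,i=12, bit8=0)
  nb ..###: next=.  (t=0,i=6, bit7=0)
  nb ..##.: next=#  (t=1,i=1, bit6=1)
  nb ..#.#: next=.  (t=4,i=2, bit5=0)
  nb ..#..: next=#  (t=2,i=14, bit4=1)
  nb ...##: next=#  (t=0,i=11, bit3=1)
  nb ...#.: next=.  (t=4,i=1, bit2=0)
  nb ....#: next=#  (t=2,i=20, bit1=1)
  nb .....: next=.  (t=2,i=17, bit0=0)
  bits 00111011110101010110100001011010 = 1003841626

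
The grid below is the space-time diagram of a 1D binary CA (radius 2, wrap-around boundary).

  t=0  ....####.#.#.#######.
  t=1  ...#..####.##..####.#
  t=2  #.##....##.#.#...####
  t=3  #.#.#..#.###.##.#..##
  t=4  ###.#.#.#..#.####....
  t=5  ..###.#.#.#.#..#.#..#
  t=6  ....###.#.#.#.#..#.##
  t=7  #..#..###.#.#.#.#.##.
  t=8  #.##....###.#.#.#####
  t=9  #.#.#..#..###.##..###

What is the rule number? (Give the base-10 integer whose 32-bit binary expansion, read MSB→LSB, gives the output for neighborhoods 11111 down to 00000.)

  ##### -> #   bit 31 = 1  t=0,i=15
  ####. -> #   bit 30 = 1  t=0,i=6
  ###.# -> #   bit 29 = 1  t=0,i=7
  ###.. -> .   bit 28 = 0  t=0,i=19
  ##.## -> .   bit 27 = 0  t=1,i=10
  ##.#. -> #   bit 26 = 1  t=0,i=8
  ##..# -> #   bit 25 = 1  t=1,i=13
  ##... -> #   bit 24 = 1  t=0,i=20
  #.### -> .   bit 23 = 0  t=0,i=13
  #.##. -> #   bit 22 = 1  t=1,i=11
  #.#.# -> #   bit 21 = 1  t=0,i=9
  #.#.. -> #   bit 20 = 1  t=1,i=20
  #..## -> .   bit 19 = 0  t=1,i=5
  #..#. -> #   bit 18 = 1  t=3,i=6
  #...# -> .   bit 17 = 0  t=1,i=1
  #.... -> .   bit 16 = 0  t=0,i=0
  .#### -> .   bit 15 = 0  t=0,i=5
  .###. -> .   bit 14 = 0  t=3,i=10
  .##.# -> #   bit 13 = 1  t=2,i=9
  .##.. -> .   bit 12 = 0  t=1,i=12
  .#.## -> #   bit 11 = 1  t=0,i=12
  .#.#. -> .   bit 10 = 0  t=0,i=10
  .#..# -> .   bit 9 = 0  t=1,i=4
  .#... -> #   bit 8 = 1  t=1,i=0
  ..### -> .   bit 7 = 0  t=0,i=4
  ..##. -> .   bit 6 = 0  t=2,i=8
  ..#.# -> .   bit 5 = 0  t=3,i=7
  ..#.. -> #   bit 4 = 1  t=1,i=3
  ...## -> #   bit 3 = 1  t=0,i=3
  ...#. -> #   bit 2 = 1  t=1,i=2
  ....# -> .   bit 1 = 0  t=0,i=2
  ..... -> .   bit 0 = 0  t=0,i=1
  bits 11100111011101000010100100011100 = 3883149596

3883149596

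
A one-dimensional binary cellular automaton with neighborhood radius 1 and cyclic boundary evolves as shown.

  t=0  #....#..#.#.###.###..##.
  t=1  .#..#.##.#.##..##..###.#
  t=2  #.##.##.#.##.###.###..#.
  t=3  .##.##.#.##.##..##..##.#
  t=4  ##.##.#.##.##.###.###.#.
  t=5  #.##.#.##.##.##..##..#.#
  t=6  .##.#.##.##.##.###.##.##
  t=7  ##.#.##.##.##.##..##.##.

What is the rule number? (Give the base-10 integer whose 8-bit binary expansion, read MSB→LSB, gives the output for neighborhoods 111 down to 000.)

  nb ###: next=.  (t=0,i=13, bit7=0)
  nb ##.: next=.  (t=0,i=14, bit6=0)
  nb #.#: next=#  (t=0,i=9, bit5=1)
  nb #..: next=#  (t=0,i=1, bit4=1)
  nb .##: next=#  (t=0,i=12, bit3=1)
  nb .#.: next=.  (t=0,i=0, bit2=0)
  nb ..#: next=#  (t=0,i=4, bit1=1)
  nb ...: next=.  (t=0,i=2, bit0=0)
  bits 00111010 = 58

58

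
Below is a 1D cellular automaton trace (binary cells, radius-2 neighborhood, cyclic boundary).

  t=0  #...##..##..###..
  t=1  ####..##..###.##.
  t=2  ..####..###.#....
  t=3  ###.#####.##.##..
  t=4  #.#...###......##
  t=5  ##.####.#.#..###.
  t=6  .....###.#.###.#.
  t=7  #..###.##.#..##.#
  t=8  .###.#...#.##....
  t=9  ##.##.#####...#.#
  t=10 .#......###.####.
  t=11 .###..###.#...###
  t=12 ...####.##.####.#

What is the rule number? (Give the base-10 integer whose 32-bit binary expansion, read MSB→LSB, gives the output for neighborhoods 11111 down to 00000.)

  #####|#  b31=1 t=3,i=6
  ####.|#  b30=1 t=1,i=2
  ###.#|#  b29=1 t=1,i=12
  ###..|#  b28=1 t=0,i=14
  ##.##|.  b27=0 t=1,i=13
  ##.#.|#  b26=1 t=2,i=11
  ##..#|#  b25=1 t=0,i=6
  ##...|.  b24=0 t=4,i=9
  #.###|.  b23=0 t=1,i=0
  #.##.|.  b22=0 t=1,i=14
  #.#.#|.  b21=0 t=5,i=8
  #.#..|.  b20=0 t=2,i=12
  #..##|#  b19=1 t=0,i=7
  #..#.|.  b18=0 t=0,i=16
  #...#|#  b17=1 t=0,i=2
  #....|#  b16=1 t=2,i=14
  .####|.  b15=0 t=1,i=1
  .###.|.  b14=0 t=0,i=13
  .##.#|.  b13=0 t=1,i=15
  .##..|.  b12=0 t=0,i=5
  .#.##|#  b11=1 t=6,i=10
  .#.#.|#  b10=1 t=5,i=9
  .#..#|#  b9=1 t=5,i=11
  .#...|#  b8=1 t=0,i=1
  ..###|#  b7=1 t=0,i=12
  ..##.|.  b6=0 t=0,i=4
  ..#.#|#  b5=1 t=8,i=9
  ..#..|#  b4=1 t=0,i=0
  ...##|#  b3=1 t=0,i=3
  ...#.|#  b2=1 t=8,i=8
  ....#|#  b1=1 t=2,i=0
  .....|.  b0=0 t=2,i=15
  bits 11110110000010110000111110111110 = 4127920062

4127920062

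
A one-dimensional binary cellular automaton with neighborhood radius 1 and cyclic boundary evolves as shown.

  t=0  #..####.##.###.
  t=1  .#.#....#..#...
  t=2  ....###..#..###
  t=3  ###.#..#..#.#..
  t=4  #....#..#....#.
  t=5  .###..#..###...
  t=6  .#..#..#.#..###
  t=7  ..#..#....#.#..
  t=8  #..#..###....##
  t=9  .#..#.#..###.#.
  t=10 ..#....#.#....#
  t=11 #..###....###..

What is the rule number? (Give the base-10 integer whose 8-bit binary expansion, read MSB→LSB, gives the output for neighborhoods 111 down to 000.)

25

  ### -> .   bit 7 = 0  t=0,i=4
  ##. -> .   bit 6 = 0  t=0,i=6
  #.# -> .   bit 5 = 0  t=0,i=7
  #.. -> #   bit 4 = 1  t=0,i=1
  .## -> #   bit 3 = 1  t=0,i=3
  .#. -> .   bit 2 = 0  t=0,i=0
  ..# -> .   bit 1 = 0  t=0,i=2
  ... -> #   bit 0 = 1  t=1,i=5
  bits 00011001 = 25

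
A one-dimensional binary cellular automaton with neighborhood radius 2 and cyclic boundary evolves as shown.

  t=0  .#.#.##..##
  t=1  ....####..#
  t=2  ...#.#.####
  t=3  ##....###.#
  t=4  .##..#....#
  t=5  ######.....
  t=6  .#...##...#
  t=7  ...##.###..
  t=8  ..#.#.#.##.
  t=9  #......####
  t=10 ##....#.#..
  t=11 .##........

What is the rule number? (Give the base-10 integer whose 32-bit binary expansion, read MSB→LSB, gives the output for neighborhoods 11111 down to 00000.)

  [31] ##### => .  t=5,i=2
  [30] ####. => .  t=1,i=6
  [29] ###.# => .  t=3,i=8
  [28] ###.. => #  t=1,i=7
  [27] ##.## => .  t=3,i=9
  [26] ##.#. => .  t=0,i=0
  [25] ##..# => #  t=0,i=7
  [24] ##... => #  t=2,i=0
  [23] #.### => #  t=2,i=7
  [22] #.##. => #  t=0,i=5
  [21] #.#.# => .  t=0,i=1
  [20] #.#.. => .  t=6,i=1
  [19] #..## => .  t=0,i=8
  [18] #..#. => #  t=1,i=9
  [17] #...# => #  t=2,i=1
  [16] #.... => .  t=1,i=1
  [15] .#### => #  t=1,i=5
  [14] .###. => .  t=3,i=0
  [13] .##.# => #  t=0,i=10
  [12] .##.. => #  t=0,i=6
  [11] .#.## => #  t=0,i=4
  [10] .#.#. => .  t=0,i=2
  [9] .#..# => .  t=10,i=9
  [8] .#... => .  t=1,i=0
  [7] ..### => .  t=1,i=4
  [6] ..##. => .  t=0,i=9
  [5] ..#.# => .  t=2,i=3
  [4] ..#.. => #  t=1,i=10
  [3] ...## => #  t=1,i=3
  [2] ...#. => .  t=2,i=2
  [1] ....# => .  t=1,i=2
  [0] ..... => .  t=5,i=8
  bits 00010011110001101011100000011000 = 331790360

331790360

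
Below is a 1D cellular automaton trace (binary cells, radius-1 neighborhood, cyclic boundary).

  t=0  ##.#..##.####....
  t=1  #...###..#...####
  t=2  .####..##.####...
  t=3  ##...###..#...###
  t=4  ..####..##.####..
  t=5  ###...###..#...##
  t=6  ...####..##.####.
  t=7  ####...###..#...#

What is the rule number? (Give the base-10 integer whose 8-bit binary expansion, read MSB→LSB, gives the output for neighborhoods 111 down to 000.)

  ### -> .   bit 7 = 0  t=0,i=10
  ##. -> .   bit 6 = 0  t=0,i=1
  #.# -> .   bit 5 = 0  t=0,i=2
  #.. -> #   bit 4 = 1  t=0,i=4
  .## -> #   bit 3 = 1  t=0,i=0
  .#. -> .   bit 2 = 0  t=0,i=3
  ..# -> #   bit 1 = 1  t=0,i=5
  ... -> #   bit 0 = 1  t=0,i=14
  bits 00011011 = 27

27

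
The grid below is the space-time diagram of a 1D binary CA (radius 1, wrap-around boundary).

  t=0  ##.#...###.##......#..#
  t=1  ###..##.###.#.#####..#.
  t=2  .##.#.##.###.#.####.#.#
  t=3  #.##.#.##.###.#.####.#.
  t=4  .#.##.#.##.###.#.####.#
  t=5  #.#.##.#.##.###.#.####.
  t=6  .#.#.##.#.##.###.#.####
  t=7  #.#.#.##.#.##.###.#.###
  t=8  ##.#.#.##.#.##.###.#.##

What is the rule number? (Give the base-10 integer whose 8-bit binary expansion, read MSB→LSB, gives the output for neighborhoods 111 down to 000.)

  nb ###: next=#  (t=0,i=0, bit7=1)
  nb ##.: next=#  (t=0,i=1, bit6=1)
  nb #.#: next=#  (t=0,i=2, bit5=1)
  nb #..: next=.  (t=0,i=4, bit4=0)
  nb .##: next=.  (t=0,i=7, bit3=0)
  nb .#.: next=.  (t=0,i=3, bit2=0)
  nb ..#: next=#  (t=0,i=6, bit1=1)
  nb ...: next=#  (t=0,i=5, bit0=1)
  bits 11100011 = 227

227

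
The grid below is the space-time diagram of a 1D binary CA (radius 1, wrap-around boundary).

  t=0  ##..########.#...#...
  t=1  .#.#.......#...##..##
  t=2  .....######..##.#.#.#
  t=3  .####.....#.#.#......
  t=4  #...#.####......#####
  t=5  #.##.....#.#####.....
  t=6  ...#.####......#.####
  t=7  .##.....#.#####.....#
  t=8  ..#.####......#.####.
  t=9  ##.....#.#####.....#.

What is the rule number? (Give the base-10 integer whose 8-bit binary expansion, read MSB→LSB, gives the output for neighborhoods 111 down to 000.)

  ### -> .   bit 7 = 0  t=0,i=5
  ##. -> #   bit 6 = 1  t=0,i=1
  #.# -> .   bit 5 = 0  t=0,i=12
  #.. -> .   bit 4 = 0  t=0,i=2
  .## -> .   bit 3 = 0  t=0,i=0
  .#. -> .   bit 2 = 0  t=0,i=13
  ..# -> #   bit 1 = 1  t=0,i=3
  ... -> #   bit 0 = 1  t=0,i=15
  bits 01000011 = 67

67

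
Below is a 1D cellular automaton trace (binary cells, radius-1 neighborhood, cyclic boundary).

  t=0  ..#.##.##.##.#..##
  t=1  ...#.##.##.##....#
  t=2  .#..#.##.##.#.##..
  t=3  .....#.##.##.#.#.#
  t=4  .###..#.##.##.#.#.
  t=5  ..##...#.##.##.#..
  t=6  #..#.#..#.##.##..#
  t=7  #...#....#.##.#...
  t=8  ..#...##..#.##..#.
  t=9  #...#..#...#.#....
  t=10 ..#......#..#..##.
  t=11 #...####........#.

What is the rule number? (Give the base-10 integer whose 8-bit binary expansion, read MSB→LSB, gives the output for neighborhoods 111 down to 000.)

225

  nb ###: next=#  (t=4,i=2, bit7=1)
  nb ##.: next=#  (t=0,i=5, bit6=1)
  nb #.#: next=#  (t=0,i=3, bit5=1)
  nb #..: next=.  (t=0,i=0, bit4=0)
  nb .##: next=.  (t=0,i=4, bit3=0)
  nb .#.: next=.  (t=0,i=2, bit2=0)
  nb ..#: next=.  (t=0,i=1, bit1=0)
  nb ...: next=#  (t=1,i=1, bit0=1)
  bits 11100001 = 225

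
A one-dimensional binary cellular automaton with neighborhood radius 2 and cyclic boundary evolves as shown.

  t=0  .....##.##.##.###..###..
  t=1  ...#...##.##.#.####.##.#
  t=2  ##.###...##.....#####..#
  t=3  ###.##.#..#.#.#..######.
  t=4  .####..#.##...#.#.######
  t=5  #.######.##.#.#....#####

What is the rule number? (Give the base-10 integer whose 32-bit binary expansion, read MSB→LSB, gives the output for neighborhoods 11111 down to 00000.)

  #####|#  b31=1 t=2,i=18
  ####.|#  b30=1 t=1,i=17
  ###.#|#  b29=1 t=1,i=18
  ###..|#  b28=1 t=0,i=16
  ##.##|#  b27=1 t=0,i=7
  ##.#.|.  b26=0 t=1,i=12
  ##..#|#  b25=1 t=0,i=17
  ##...|.  b24=0 t=0,i=22
  #.###|.  b23=0 t=0,i=14
  #.##.|#  b22=1 t=0,i=8
  #.#.#|.  b21=0 t=1,i=13
  #.#..|#  b20=1 t=1,i=23
  #..##|#  b19=1 t=0,i=18
  #..#.|#  b18=1 t=3,i=9
  #...#|#  b17=1 t=1,i=1
  #....|#  b16=1 t=0,i=23
  .####|#  b15=1 t=1,i=16
  .###.|#  b14=1 t=0,i=15
  .##.#|.  b13=0 t=0,i=6
  .##..|#  b12=1 t=2,i=10
  .#.##|.  b11=0 t=1,i=14
  .#.#.|.  b10=0 t=3,i=11
  .#..#|.  b9=0 t=3,i=8
  .#...|#  b8=1 t=1,i=0
  ..###|.  b7=0 t=0,i=19
  ..##.|.  b6=0 t=0,i=5
  ..#.#|#  b5=1 t=3,i=10
  ..#..|#  b4=1 t=1,i=3
  ...##|.  b3=0 t=0,i=4
  ...#.|.  b2=0 t=1,i=2
  ....#|#  b1=1 t=0,i=3
  .....|.  b0=0 t=0,i=0
  bits 11111010010111111101000100110010 = 4200583474

4200583474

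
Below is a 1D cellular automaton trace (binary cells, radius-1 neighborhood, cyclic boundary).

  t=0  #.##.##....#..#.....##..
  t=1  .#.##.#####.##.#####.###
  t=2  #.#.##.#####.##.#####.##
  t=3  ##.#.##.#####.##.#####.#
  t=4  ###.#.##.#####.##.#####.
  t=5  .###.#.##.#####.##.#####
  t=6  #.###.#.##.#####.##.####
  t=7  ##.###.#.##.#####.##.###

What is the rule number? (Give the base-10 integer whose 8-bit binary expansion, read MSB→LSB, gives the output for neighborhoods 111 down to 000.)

  nb ###: next=#  (t=1,i=7, bit7=1)
  nb ##.: next=#  (t=0,i=3, bit6=1)
  nb #.#: next=#  (t=0,i=1, bit5=1)
  nb #..: next=#  (t=0,i=7, bit4=1)
  nb .##: next=.  (t=0,i=2, bit3=0)
  nb .#.: next=.  (t=0,i=0, bit2=0)
  nb ..#: next=#  (t=0,i=10, bit1=1)
  nb ...: next=#  (t=0,i=8, bit0=1)
  bits 11110011 = 243

243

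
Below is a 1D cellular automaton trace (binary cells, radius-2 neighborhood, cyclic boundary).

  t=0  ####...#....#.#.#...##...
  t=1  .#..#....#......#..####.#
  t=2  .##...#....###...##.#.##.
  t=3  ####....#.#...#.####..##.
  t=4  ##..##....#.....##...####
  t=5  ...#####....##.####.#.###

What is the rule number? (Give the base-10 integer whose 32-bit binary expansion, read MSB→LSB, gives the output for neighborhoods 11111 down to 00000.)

  [31] ##### => #  t=4,i=23
  [30] ####. => .  t=0,i=2
  [29] ###.# => #  t=1,i=22
  [28] ###.. => .  t=0,i=3
  [27] ##.## => #  t=3,i=24
  [26] ##.#. => #  t=1,i=23
  [25] ##..# => .  t=2,i=24
  [24] ##... => #  t=0,i=4
  [23] #.### => #  t=3,i=0
  [22] #.##. => #  t=2,i=22
  [21] #.#.# => .  t=0,i=14
  [20] #.#.. => #  t=0,i=16
  [19] #..## => #  t=1,i=18
  [18] #..#. => .  t=1,i=3
  [17] #...# => .  t=0,i=5
  [16] #.... => #  t=0,i=9
  [15] .#### => #  t=0,i=1
  [14] .###. => .  t=2,i=12
  [13] .##.# => #  t=2,i=18
  [12] .##.. => #  t=0,i=21
  [11] .#.## => .  t=2,i=21
  [10] .#.#. => .  t=0,i=13
  [9] .#..# => #  t=1,i=2
  [8] .#... => .  t=0,i=8
  [7] ..### => .  t=0,i=0
  [6] ..##. => #  t=0,i=20
  [5] ..#.# => .  t=0,i=12
  [4] ..#.. => .  t=0,i=7
  [3] ...## => #  t=0,i=19
  [2] ...#. => .  t=0,i=6
  [1] ....# => .  t=0,i=10
  [0] ..... => #  t=1,i=12
  bits 10101101110110011011001001001001 = 2916725321

2916725321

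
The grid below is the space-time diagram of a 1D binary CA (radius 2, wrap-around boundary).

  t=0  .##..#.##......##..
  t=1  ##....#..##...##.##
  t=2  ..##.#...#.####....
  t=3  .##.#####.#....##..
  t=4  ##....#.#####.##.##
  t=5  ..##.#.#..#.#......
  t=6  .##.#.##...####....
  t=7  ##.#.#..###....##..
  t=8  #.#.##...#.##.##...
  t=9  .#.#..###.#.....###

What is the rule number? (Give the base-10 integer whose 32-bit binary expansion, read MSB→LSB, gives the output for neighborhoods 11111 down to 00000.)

  [31] ##### => #  t=3,i=6
  [30] ####. => .  t=1,i=0
  [29] ###.# => #  t=3,i=8
  [28] ###.. => .  t=1,i=1
  [27] ##.## => .  t=1,i=16
  [26] ##.#. => #  t=2,i=4
  [25] ##..# => .  t=0,i=3
  [24] ##... => #  t=0,i=9
  [23] #.### => .  t=1,i=17
  [22] #.##. => .  t=0,i=7
  [21] #.#.# => .  t=5,i=5
  [20] #.#.. => #  t=2,i=5
  [19] #..## => .  t=1,i=8
  [18] #..#. => .  t=0,i=4
  [17] #...# => #  t=0,i=18
  [16] #.... => #  t=0,i=10
  [15] .#### => .  t=1,i=18
  [14] .###. => #  t=7,i=9
  [13] .##.# => .  t=1,i=15
  [12] .##.. => .  t=0,i=2
  [11] .#.## => #  t=0,i=6
  [10] .#.#. => #  t=5,i=6
  [9] .#..# => .  t=1,i=7
  [8] .#... => #  t=2,i=6
  [7] ..### => .  t=6,i=11
  [6] ..##. => #  t=0,i=1
  [5] ..#.# => .  t=0,i=5
  [4] ..#.. => .  t=1,i=6
  [3] ...## => #  t=0,i=0
  [2] ...#. => #  t=1,i=5
  [1] ....# => .  t=0,i=13
  [0] ..... => .  t=0,i=11
  bits 10100101000100110100110101001100 = 2769505612

2769505612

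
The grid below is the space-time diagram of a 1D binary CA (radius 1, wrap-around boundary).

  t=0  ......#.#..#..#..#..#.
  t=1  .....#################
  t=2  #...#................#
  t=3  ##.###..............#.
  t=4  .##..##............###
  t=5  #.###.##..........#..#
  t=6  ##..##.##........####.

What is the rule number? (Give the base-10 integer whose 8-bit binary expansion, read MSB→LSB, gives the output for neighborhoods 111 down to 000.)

118

  ###|.  b7=0 t=1,i=6
  ##.|#  b6=1 t=1,i=21
  #.#|#  b5=1 t=0,i=7
  #..|#  b4=1 t=0,i=9
  .##|.  b3=0 t=1,i=5
  .#.|#  b2=1 t=0,i=6
  ..#|#  b1=1 t=0,i=5
  ...|.  b0=0 t=0,i=0
  bits 01110110 = 118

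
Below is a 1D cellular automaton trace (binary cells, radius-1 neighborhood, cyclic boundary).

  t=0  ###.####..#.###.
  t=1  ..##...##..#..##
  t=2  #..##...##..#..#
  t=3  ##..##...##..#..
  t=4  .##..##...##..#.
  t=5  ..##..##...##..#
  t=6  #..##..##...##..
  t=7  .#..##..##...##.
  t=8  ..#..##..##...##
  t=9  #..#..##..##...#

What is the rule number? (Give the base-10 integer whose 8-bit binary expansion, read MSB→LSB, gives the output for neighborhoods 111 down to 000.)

112

  ###|.  b7=0 t=0,i=1
  ##.|#  b6=1 t=0,i=2
  #.#|#  b5=1 t=0,i=3
  #..|#  b4=1 t=0,i=8
  .##|.  b3=0 t=0,i=0
  .#.|.  b2=0 t=0,i=10
  ..#|.  b1=0 t=0,i=9
  ...|.  b0=0 t=1,i=5
  bits 01110000 = 112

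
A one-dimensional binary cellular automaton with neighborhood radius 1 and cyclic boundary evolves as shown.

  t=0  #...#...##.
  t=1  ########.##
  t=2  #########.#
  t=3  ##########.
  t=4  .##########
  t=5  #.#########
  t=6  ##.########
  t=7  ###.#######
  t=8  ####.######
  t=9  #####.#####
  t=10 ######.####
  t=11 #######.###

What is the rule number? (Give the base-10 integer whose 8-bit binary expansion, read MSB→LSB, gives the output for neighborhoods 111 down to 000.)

  ###|#  b7=1 t=1,i=0
  ##.|#  b6=1 t=0,i=9
  #.#|#  b5=1 t=0,i=10
  #..|#  b4=1 t=0,i=1
  .##|.  b3=0 t=0,i=8
  .#.|#  b2=1 t=0,i=0
  ..#|#  b1=1 t=0,i=3
  ...|#  b0=1 t=0,i=2
  bits 11110111 = 247

247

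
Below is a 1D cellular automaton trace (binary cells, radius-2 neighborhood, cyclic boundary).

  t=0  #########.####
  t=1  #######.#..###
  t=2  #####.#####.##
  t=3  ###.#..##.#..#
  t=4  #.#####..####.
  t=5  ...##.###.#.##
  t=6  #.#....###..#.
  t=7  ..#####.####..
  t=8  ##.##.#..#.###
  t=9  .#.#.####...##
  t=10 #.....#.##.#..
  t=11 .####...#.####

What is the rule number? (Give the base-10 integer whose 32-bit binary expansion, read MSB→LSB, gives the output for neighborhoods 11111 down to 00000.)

3076375307

  ##### -> #   bit 31 = 1  t=0,i=0
  ####. -> .   bit 30 = 0  t=0,i=7
  ###.# -> #   bit 29 = 1  t=0,i=8
  ###.. -> #   bit 28 = 1  t=4,i=6
  ##.## -> .   bit 27 = 0  t=0,i=9
  ##.#. -> #   bit 26 = 1  t=1,i=7
  ##..# -> #   bit 25 = 1  t=4,i=7
  ##... -> #   bit 24 = 1  t=5,i=0
  #.### -> .   bit 23 = 0  t=0,i=10
  #.##. -> #   bit 22 = 1  t=5,i=12
  #.#.# -> .   bit 21 = 0  t=4,i=0
  #.#.. -> #   bit 20 = 1  t=1,i=8
  #..## -> #   bit 19 = 1  t=1,i=10
  #..#. -> #   bit 18 = 1  t=6,i=11
  #...# -> .   bit 17 = 0  t=5,i=1
  #.... -> #   bit 16 = 1  t=6,i=4
  .#### -> #   bit 15 = 1  t=0,i=11
  .###. -> #   bit 14 = 1  t=5,i=7
  .##.# -> .   bit 13 = 0  t=3,i=8
  .##.. -> .   bit 12 = 0  t=5,i=13
  .#.## -> .   bit 11 = 0  t=4,i=1
  .#.#. -> .   bit 10 = 0  t=6,i=1
  .#..# -> #   bit 9 = 1  t=1,i=9
  .#... -> #   bit 8 = 1  t=6,i=3
  ..### -> .   bit 7 = 0  t=1,i=11
  ..##. -> .   bit 6 = 0  t=3,i=7
  ..#.# -> .   bit 5 = 0  t=6,i=12
  ..#.. -> .   bit 4 = 0  t=10,i=0
  ...## -> #   bit 3 = 1  t=5,i=2
  ...#. -> .   bit 2 = 0  t=10,i=5
  ....# -> #   bit 1 = 1  t=6,i=5
  ..... -> #   bit 0 = 1  t=10,i=3
  bits 10110111010111011100001100001011 = 3076375307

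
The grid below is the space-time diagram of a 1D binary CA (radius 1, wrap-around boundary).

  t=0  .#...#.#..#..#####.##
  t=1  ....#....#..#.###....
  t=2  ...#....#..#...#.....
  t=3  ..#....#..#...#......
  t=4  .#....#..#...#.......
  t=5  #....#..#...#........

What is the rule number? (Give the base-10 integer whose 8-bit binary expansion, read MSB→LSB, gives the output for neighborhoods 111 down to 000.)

  [7] ### => #  t=0,i=14
  [6] ##. => .  t=0,i=17
  [5] #.# => .  t=0,i=0
  [4] #.. => .  t=0,i=2
  [3] .## => .  t=0,i=13
  [2] .#. => .  t=0,i=1
  [1] ..# => #  t=0,i=4
  [0] ... => .  t=0,i=3
  bits 10000010 = 130

130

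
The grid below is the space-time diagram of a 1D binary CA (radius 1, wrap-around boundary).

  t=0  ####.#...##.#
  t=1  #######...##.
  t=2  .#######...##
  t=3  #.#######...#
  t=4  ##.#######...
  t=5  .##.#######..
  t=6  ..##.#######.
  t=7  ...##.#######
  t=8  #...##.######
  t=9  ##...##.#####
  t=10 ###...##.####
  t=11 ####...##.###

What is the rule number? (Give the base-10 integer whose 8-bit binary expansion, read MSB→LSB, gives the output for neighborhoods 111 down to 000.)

  ###|#  b7=1 t=0,i=0
  ##.|#  b6=1 t=0,i=3
  #.#|#  b5=1 t=0,i=4
  #..|#  b4=1 t=0,i=6
  .##|.  b3=0 t=0,i=9
  .#.|#  b2=1 t=0,i=5
  ..#|.  b1=0 t=0,i=8
  ...|.  b0=0 t=0,i=7
  bits 11110100 = 244

244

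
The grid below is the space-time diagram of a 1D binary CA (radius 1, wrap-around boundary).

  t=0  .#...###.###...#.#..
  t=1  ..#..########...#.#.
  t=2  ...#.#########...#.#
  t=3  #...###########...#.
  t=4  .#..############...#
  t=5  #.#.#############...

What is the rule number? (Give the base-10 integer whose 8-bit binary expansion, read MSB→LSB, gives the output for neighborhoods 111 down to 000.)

  ### -> #   bit 7 = 1  t=0,i=6
  ##. -> #   bit 6 = 1  t=0,i=7
  #.# -> #   bit 5 = 1  t=0,i=8
  #.. -> #   bit 4 = 1  t=0,i=2
  .## -> #   bit 3 = 1  t=0,i=5
  .#. -> .   bit 2 = 0  t=0,i=1
  ..# -> .   bit 1 = 0  t=0,i=0
  ... -> .   bit 0 = 0  t=0,i=3
  bits 11111000 = 248

248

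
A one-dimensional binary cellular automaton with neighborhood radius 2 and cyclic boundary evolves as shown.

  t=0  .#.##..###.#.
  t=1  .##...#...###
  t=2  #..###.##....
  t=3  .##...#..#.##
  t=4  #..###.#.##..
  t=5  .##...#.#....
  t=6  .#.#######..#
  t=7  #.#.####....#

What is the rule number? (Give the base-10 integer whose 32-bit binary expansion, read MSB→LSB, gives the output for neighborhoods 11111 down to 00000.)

  ##### -> #   bit 31 = 1  t=6,i=5
  ####. -> .   bit 30 = 0  t=6,i=8
  ###.# -> .   bit 29 = 0  t=0,i=9
  ###.. -> .   bit 28 = 0  t=6,i=9
  ##.## -> #   bit 27 = 1  t=1,i=0
  ##.#. -> #   bit 26 = 1  t=0,i=10
  ##..# -> .   bit 25 = 0  t=0,i=5
  ##... -> #   bit 24 = 1  t=1,i=3
  #.### -> .   bit 23 = 0  t=6,i=3
  #.##. -> .   bit 22 = 0  t=0,i=3
  #.#.# -> .   bit 21 = 0  t=4,i=7
  #.#.. -> #   bit 20 = 1  t=0,i=11
  #..## -> #   bit 19 = 1  t=0,i=6
  #..#. -> .   bit 18 = 0  t=0,i=0
  #...# -> #   bit 17 = 1  t=1,i=4
  #.... -> .   bit 16 = 0  t=2,i=10
  .#### -> #   bit 15 = 1  t=6,i=4
  .###. -> .   bit 14 = 0  t=0,i=8
  .##.# -> .   bit 13 = 0  t=3,i=12
  .##.. -> .   bit 12 = 0  t=0,i=4
  .#.## -> #   bit 11 = 1  t=0,i=2
  .#.#. -> #   bit 10 = 1  t=5,i=7
  .#..# -> #   bit 9 = 1  t=0,i=12
  .#... -> #   bit 8 = 1  t=1,i=7
  ..### -> .   bit 7 = 0  t=0,i=7
  ..##. -> #   bit 6 = 1  t=5,i=1
  ..#.# -> #   bit 5 = 1  t=0,i=1
  ..#.. -> .   bit 4 = 0  t=1,i=6
  ...## -> .   bit 3 = 0  t=1,i=9
  ...#. -> #   bit 2 = 1  t=1,i=5
  ....# -> #   bit 1 = 1  t=2,i=11
  ..... -> .   bit 0 = 0  t=5,i=11
  bits 10001101000110101000111101100110 = 2367328102

2367328102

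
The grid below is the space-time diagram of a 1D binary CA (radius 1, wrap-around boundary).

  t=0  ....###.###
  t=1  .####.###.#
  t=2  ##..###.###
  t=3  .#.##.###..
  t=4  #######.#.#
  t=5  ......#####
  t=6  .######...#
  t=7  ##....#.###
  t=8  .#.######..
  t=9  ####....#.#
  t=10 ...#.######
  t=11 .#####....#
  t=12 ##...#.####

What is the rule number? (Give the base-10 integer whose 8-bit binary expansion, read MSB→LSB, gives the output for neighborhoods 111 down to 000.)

  ###|.  b7=0 t=0,i=5
  ##.|#  b6=1 t=0,i=6
  #.#|#  b5=1 t=0,i=7
  #..|.  b4=0 t=0,i=0
  .##|#  b3=1 t=0,i=4
  .#.|#  b2=1 t=1,i=10
  ..#|#  b1=1 t=0,i=3
  ...|#  b0=1 t=0,i=1
  bits 01101111 = 111

111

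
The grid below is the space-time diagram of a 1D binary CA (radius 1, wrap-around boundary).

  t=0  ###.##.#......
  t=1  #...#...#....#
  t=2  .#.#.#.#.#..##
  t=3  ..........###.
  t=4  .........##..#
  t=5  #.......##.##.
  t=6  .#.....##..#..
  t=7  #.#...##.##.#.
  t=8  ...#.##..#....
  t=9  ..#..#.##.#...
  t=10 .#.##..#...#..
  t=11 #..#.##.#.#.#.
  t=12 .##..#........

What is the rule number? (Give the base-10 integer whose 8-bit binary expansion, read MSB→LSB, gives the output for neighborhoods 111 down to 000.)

26

  [7] ### => .  t=0,i=1
  [6] ##. => .  t=0,i=2
  [5] #.# => .  t=0,i=3
  [4] #.. => #  t=0,i=8
  [3] .## => #  t=0,i=0
  [2] .#. => .  t=0,i=7
  [1] ..# => #  t=0,i=13
  [0] ... => .  t=0,i=9
  bits 00011010 = 26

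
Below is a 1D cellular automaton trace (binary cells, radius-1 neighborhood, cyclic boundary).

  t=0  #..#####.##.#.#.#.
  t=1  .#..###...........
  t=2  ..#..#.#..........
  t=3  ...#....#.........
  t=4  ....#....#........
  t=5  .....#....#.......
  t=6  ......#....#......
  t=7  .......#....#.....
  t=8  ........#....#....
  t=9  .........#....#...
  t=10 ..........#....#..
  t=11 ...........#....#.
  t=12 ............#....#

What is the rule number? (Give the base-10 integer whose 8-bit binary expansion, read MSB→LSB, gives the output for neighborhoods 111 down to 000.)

  [7] ### => #  t=0,i=4
  [6] ##. => .  t=0,i=7
  [5] #.# => .  t=0,i=8
  [4] #.. => #  t=0,i=1
  [3] .## => .  t=0,i=3
  [2] .#. => .  t=0,i=0
  [1] ..# => .  t=0,i=2
  [0] ... => .  t=1,i=8
  bits 10010000 = 144

144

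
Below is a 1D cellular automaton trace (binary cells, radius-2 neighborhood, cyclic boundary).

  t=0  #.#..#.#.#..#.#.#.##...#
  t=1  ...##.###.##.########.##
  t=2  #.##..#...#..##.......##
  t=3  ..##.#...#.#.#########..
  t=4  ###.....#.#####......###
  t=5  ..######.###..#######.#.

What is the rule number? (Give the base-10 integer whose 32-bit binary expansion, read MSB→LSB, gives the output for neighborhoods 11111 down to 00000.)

  #####|.  b31=0 t=1,i=15
  ####.|.  b30=0 t=1,i=19
  ###.#|.  b29=0 t=1,i=8
  ###..|#  b28=1 t=3,i=21
  ##.##|.  b27=0 t=1,i=5
  ##.#.|.  b26=0 t=0,i=1
  ##..#|.  b25=0 t=2,i=4
  ##...|#  b24=1 t=0,i=20
  #.###|#  b23=1 t=1,i=6
  #.##.|#  b22=1 t=0,i=18
  #.#.#|#  b21=1 t=0,i=7
  #.#..|.  b20=0 t=0,i=2
  #..##|.  b19=0 t=2,i=12
  #..#.|#  b18=1 t=0,i=4
  #...#|.  b17=0 t=0,i=21
  #....|#  b16=1 t=2,i=16
  .####|#  b15=1 t=1,i=14
  .###.|.  b14=0 t=1,i=7
  .##.#|.  b13=0 t=0,i=0
  .##..|#  b12=1 t=0,i=19
  .#.##|#  b11=1 t=0,i=17
  .#.#.|#  b10=1 t=0,i=6
  .#..#|#  b9=1 t=0,i=3
  .#...|.  b8=0 t=2,i=7
  ..###|.  b7=0 t=2,i=22
  ..##.|#  b6=1 t=0,i=23
  ..#.#|.  b5=0 t=0,i=5
  ..#..|.  b4=0 t=2,i=6
  ...##|#  b3=1 t=0,i=22
  ...#.|#  b2=1 t=2,i=9
  ....#|#  b1=1 t=2,i=20
  .....|#  b0=1 t=2,i=17
  bits 00010001111001011001111001001111 = 300260943

300260943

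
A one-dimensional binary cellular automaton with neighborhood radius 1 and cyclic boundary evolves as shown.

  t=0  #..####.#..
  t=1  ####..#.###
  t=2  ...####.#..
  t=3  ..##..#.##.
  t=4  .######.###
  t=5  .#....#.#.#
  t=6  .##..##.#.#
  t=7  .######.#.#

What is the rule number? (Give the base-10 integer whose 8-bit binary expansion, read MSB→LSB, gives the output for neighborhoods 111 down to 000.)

94

  ### -> .   bit 7 = 0  t=0,i=4
  ##. -> #   bit 6 = 1  t=0,i=6
  #.# -> .   bit 5 = 0  t=0,i=7
  #.. -> #   bit 4 = 1  t=0,i=1
  .## -> #   bit 3 = 1  t=0,i=3
  .#. -> #   bit 2 = 1  t=0,i=0
  ..# -> #   bit 1 = 1  t=0,i=2
  ... -> .   bit 0 = 0  t=2,i=0
  bits 01011110 = 94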